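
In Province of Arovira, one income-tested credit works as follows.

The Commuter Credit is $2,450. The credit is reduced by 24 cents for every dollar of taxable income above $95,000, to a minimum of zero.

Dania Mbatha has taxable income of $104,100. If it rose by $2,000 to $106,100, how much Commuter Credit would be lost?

$266

At $104,100 — 24% of the $9,100 excess over $95,000 is $2,184; credit = $2,450 − $2,184 = $266.
At $106,100 — 24% of the $11,100 excess over $95,000 is $2,664 ≥ base, so the credit is $0.
Lost: $266 − $0 = $266.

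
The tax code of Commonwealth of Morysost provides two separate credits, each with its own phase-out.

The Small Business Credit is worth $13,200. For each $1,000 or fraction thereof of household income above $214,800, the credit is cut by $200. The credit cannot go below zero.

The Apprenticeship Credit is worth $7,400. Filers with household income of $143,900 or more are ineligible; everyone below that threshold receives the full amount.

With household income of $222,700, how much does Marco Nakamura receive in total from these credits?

$11,600

Small Business Credit: income exceeds $214,800 by $7,900, which is 8 full-or-partial $1,000 increments; reduction = 8 × $200 = $1,600, leaving $11,600.
Apprenticeship Credit: $222,700 meets or exceeds the $143,900 cutoff, so the credit is $0.
Total: $11,600 + $0 = $11,600.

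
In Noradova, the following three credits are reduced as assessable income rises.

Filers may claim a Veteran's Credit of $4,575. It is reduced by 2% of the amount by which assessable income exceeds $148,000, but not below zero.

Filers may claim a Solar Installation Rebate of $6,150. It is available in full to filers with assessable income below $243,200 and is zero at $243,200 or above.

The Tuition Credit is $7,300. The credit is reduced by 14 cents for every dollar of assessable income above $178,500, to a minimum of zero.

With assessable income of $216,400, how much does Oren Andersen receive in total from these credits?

Veteran's Credit: 2% of the $68,400 excess over $148,000 is $1,368; credit = $4,575 − $1,368 = $3,207.
Solar Installation Rebate: $216,400 is below the $243,200 cutoff, so the full $6,150 applies.
Tuition Credit: 14% of the $37,900 excess over $178,500 is $5,306; credit = $7,300 − $5,306 = $1,994.
Total: $3,207 + $6,150 + $1,994 = $11,351.

$11,351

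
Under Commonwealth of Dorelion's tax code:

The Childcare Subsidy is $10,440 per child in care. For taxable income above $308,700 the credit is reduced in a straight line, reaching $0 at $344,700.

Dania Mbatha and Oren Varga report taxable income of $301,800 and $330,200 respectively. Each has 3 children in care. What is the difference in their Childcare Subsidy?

Dania ($301,800): Childcare Subsidy: base = 3 × $10,440 = $31,320. $301,800 is at or below the $308,700 threshold, so the full $31,320 applies.
Oren ($330,200): Childcare Subsidy: base = 3 × $10,440 = $31,320. $330,200 is $21,500 into a $36,000 phase-out range, leaving 14,500/36,000 of the credit: $31,320 × 14,500/36,000 = $12,615.
Difference: |$31,320 − $12,615| = $18,705.

$18,705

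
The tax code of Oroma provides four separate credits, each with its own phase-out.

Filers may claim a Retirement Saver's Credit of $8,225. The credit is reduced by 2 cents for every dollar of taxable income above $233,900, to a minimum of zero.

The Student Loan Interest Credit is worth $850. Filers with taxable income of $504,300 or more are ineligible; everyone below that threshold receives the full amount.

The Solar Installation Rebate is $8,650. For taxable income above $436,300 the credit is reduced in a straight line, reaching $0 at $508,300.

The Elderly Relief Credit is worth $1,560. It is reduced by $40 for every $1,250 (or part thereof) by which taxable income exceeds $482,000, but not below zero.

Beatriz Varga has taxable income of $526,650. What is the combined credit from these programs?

Retirement Saver's Credit: 2% of the $292,750 excess over $233,900 is $5,855; credit = $8,225 − $5,855 = $2,370.
Student Loan Interest Credit: $526,650 meets or exceeds the $504,300 cutoff, so the credit is $0.
Solar Installation Rebate: $526,650 is at or above $508,300, so the credit is $0.
Elderly Relief Credit: income exceeds $482,000 by $44,650, which is 36 full-or-partial $1,250 increments; reduction = 36 × $40 = $1,440, leaving $120.
Total: $2,370 + $0 + $0 + $120 = $2,490.

$2,490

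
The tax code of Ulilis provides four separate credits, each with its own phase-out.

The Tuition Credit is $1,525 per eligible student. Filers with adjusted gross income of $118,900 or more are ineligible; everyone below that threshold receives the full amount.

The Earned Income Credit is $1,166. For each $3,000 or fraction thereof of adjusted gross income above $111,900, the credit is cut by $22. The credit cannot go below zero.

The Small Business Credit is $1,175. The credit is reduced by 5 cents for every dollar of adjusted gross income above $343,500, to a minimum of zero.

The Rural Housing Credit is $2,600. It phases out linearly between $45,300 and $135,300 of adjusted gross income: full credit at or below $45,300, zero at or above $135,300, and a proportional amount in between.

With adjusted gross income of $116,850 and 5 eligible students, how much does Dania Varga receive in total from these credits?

Tuition Credit: base = 5 × $1,525 = $7,625. $116,850 is below the $118,900 cutoff, so the full $7,625 applies.
Earned Income Credit: income exceeds $111,900 by $4,950, which is 2 full-or-partial $3,000 increments; reduction = 2 × $22 = $44, leaving $1,122.
Small Business Credit: $116,850 is at or below the $343,500 threshold, so the full $1,175 applies.
Rural Housing Credit: $116,850 is $71,550 into a $90,000 phase-out range, leaving 18,450/90,000 of the credit: $2,600 × 18,450/90,000 = $533.
Total: $7,625 + $1,122 + $1,175 + $533 = $10,455.

$10,455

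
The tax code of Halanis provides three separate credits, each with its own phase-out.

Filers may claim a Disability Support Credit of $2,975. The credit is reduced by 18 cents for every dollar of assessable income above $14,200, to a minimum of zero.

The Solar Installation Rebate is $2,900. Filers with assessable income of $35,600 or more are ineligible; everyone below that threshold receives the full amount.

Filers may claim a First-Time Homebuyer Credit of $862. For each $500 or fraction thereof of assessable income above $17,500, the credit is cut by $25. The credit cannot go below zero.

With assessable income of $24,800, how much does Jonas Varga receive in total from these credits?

$4,454

Disability Support Credit: 18% of the $10,600 excess over $14,200 is $1,908; credit = $2,975 − $1,908 = $1,067.
Solar Installation Rebate: $24,800 is below the $35,600 cutoff, so the full $2,900 applies.
First-Time Homebuyer Credit: income exceeds $17,500 by $7,300, which is 15 full-or-partial $500 increments; reduction = 15 × $25 = $375, leaving $487.
Total: $1,067 + $2,900 + $487 = $4,454.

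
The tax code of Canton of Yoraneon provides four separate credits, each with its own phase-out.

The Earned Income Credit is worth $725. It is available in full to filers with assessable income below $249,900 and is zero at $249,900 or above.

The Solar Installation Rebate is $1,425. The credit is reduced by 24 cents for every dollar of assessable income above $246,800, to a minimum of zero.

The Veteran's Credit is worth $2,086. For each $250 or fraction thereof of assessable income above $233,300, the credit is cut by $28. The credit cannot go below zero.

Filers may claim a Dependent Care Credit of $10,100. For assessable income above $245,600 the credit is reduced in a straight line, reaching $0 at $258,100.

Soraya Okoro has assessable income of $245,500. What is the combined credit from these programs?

Earned Income Credit: $245,500 is below the $249,900 cutoff, so the full $725 applies.
Solar Installation Rebate: $245,500 is at or below the $246,800 threshold, so the full $1,425 applies.
Veteran's Credit: income exceeds $233,300 by $12,200, which is 49 full-or-partial $250 increments; reduction = 49 × $28 = $1,372, leaving $714.
Dependent Care Credit: $245,500 is at or below the $245,600 threshold, so the full $10,100 applies.
Total: $725 + $1,425 + $714 + $10,100 = $12,964.

$12,964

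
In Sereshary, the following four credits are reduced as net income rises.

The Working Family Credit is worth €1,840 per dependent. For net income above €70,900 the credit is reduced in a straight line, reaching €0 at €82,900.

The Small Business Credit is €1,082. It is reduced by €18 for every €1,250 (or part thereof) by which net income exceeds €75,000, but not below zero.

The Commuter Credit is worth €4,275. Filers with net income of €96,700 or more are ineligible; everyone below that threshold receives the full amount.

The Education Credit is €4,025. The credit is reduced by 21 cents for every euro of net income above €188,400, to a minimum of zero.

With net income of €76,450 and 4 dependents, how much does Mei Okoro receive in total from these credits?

€13,302

Working Family Credit: base = 4 × €1,840 = €7,360. €76,450 is €5,550 into a €12,000 phase-out range, leaving 6,450/12,000 of the credit: €7,360 × 6,450/12,000 = €3,956.
Small Business Credit: income exceeds €75,000 by €1,450, which is 2 full-or-partial €1,250 increments; reduction = 2 × €18 = €36, leaving €1,046.
Commuter Credit: €76,450 is below the €96,700 cutoff, so the full €4,275 applies.
Education Credit: €76,450 is at or below the €188,400 threshold, so the full €4,025 applies.
Total: €3,956 + €1,046 + €4,275 + €4,025 = €13,302.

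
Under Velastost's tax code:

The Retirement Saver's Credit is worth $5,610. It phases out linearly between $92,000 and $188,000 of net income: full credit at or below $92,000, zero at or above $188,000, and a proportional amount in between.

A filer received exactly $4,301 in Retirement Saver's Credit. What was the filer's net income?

$4,301 is 4,301/5,610 of the full $5,610, so 1,309/5,610 of the $96,000 range has been used: income = $92,000 + $96,000 × 1,309/5,610 = $114,400.

$114,400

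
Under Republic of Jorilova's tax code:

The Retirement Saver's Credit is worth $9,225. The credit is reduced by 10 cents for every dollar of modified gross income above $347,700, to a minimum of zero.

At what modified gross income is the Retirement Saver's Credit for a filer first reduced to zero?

The credit falls by 10% of each dollar above $347,700, so it reaches zero when the excess is $9,225 / 10% = $92,250: income = $347,700 + $92,250 = $439,950.

$439,950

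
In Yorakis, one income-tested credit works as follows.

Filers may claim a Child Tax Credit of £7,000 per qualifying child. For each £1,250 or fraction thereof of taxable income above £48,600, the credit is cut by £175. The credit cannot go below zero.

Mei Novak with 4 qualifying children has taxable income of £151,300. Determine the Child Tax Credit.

£13,475

Child Tax Credit: base = 4 × £7,000 = £28,000. income exceeds £48,600 by £102,700, which is 83 full-or-partial £1,250 increments; reduction = 83 × £175 = £14,525, leaving £13,475.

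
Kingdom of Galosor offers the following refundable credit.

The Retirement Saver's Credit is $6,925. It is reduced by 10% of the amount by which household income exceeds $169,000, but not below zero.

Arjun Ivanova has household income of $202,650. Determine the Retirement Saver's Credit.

Retirement Saver's Credit: 10% of the $33,650 excess over $169,000 is $3,365; credit = $6,925 − $3,365 = $3,560.

$3,560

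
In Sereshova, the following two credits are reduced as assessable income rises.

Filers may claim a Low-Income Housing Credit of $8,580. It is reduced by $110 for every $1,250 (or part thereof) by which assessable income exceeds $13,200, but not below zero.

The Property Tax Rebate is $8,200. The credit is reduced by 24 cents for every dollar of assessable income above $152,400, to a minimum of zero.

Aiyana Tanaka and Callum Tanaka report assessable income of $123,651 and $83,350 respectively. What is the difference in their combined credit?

$2,310

Aiyana ($123,651): Low-Income Housing Credit: income exceeds $13,200 by $110,451 → 89 increments × $110 = $9,790 ≥ base, so the credit is $0. Property Tax Rebate: $123,651 is at or below the $152,400 threshold, so the full $8,200 applies. total $0 + $8,200 = $8,200
Callum ($83,350): Low-Income Housing Credit: income exceeds $13,200 by $70,150, which is 57 full-or-partial $1,250 increments; reduction = 57 × $110 = $6,270, leaving $2,310. Property Tax Rebate: $83,350 is at or below the $152,400 threshold, so the full $8,200 applies. total $2,310 + $8,200 = $10,510
Difference: |$8,200 − $10,510| = $2,310.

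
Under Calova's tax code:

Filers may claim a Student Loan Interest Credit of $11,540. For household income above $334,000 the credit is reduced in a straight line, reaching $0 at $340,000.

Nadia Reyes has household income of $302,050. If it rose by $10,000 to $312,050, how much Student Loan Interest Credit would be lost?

At $302,050 — $302,050 is at or below the $334,000 threshold, so the full $11,540 applies.
At $312,050 — $312,050 is at or below the $334,000 threshold, so the full $11,540 applies.
Lost: $11,540 − $11,540 = $0.

$0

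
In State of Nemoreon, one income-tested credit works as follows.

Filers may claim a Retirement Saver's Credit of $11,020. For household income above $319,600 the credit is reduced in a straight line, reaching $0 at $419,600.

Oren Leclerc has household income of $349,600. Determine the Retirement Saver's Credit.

$7,714

Retirement Saver's Credit: $349,600 is $30,000 into a $100,000 phase-out range, leaving 70,000/100,000 of the credit: $11,020 × 70,000/100,000 = $7,714.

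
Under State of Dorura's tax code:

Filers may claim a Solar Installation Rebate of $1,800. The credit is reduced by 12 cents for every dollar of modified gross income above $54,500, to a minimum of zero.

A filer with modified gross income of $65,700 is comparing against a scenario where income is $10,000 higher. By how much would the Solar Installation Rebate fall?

At $65,700 — 12% of the $11,200 excess over $54,500 is $1,344; credit = $1,800 − $1,344 = $456.
At $75,700 — 12% of the $21,200 excess over $54,500 is $2,544 ≥ base, so the credit is $0.
Lost: $456 − $0 = $456.

$456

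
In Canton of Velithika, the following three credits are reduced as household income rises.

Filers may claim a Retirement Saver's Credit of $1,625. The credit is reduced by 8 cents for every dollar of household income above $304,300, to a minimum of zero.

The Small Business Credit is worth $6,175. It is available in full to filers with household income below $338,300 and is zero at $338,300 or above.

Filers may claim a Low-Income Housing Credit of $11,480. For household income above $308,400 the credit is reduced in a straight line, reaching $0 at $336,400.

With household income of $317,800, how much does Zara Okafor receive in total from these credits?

$14,346

Retirement Saver's Credit: 8% of the $13,500 excess over $304,300 is $1,080; credit = $1,625 − $1,080 = $545.
Small Business Credit: $317,800 is below the $338,300 cutoff, so the full $6,175 applies.
Low-Income Housing Credit: $317,800 is $9,400 into a $28,000 phase-out range, leaving 18,600/28,000 of the credit: $11,480 × 18,600/28,000 = $7,626.
Total: $545 + $6,175 + $7,626 = $14,346.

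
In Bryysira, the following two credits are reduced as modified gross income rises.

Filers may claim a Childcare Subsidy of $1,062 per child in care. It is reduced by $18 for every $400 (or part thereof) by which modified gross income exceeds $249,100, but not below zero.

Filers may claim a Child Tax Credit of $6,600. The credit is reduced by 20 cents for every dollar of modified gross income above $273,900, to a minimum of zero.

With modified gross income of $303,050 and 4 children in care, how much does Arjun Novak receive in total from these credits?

$2,588

Childcare Subsidy: base = 4 × $1,062 = $4,248. income exceeds $249,100 by $53,950, which is 135 full-or-partial $400 increments; reduction = 135 × $18 = $2,430, leaving $1,818.
Child Tax Credit: 20% of the $29,150 excess over $273,900 is $5,830; credit = $6,600 − $5,830 = $770.
Total: $1,818 + $770 = $2,588.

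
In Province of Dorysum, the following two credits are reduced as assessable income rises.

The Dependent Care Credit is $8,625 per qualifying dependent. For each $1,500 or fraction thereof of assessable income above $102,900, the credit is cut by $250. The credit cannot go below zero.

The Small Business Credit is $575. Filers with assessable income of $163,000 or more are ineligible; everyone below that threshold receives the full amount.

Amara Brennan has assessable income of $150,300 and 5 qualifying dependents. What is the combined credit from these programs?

$35,700

Dependent Care Credit: base = 5 × $8,625 = $43,125. income exceeds $102,900 by $47,400, which is 32 full-or-partial $1,500 increments; reduction = 32 × $250 = $8,000, leaving $35,125.
Small Business Credit: $150,300 is below the $163,000 cutoff, so the full $575 applies.
Total: $35,125 + $575 = $35,700.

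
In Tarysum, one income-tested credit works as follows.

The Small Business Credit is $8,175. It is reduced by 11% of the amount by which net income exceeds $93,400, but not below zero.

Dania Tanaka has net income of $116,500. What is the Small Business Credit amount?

Small Business Credit: 11% of the $23,100 excess over $93,400 is $2,541; credit = $8,175 − $2,541 = $5,634.

$5,634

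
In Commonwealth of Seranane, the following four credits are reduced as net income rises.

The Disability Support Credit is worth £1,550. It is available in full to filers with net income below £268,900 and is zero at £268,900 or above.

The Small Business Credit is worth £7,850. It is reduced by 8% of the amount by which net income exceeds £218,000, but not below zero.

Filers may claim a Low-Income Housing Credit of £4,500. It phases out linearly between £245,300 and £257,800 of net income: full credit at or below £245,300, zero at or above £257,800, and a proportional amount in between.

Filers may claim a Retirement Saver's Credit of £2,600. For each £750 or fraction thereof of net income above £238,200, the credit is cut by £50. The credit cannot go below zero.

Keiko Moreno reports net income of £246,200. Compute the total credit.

Disability Support Credit: £246,200 is below the £268,900 cutoff, so the full £1,550 applies.
Small Business Credit: 8% of the £28,200 excess over £218,000 is £2,256; credit = £7,850 − £2,256 = £5,594.
Low-Income Housing Credit: £246,200 is £900 into a £12,500 phase-out range, leaving 11,600/12,500 of the credit: £4,500 × 11,600/12,500 = £4,176.
Retirement Saver's Credit: income exceeds £238,200 by £8,000, which is 11 full-or-partial £750 increments; reduction = 11 × £50 = £550, leaving £2,050.
Total: £1,550 + £5,594 + £4,176 + £2,050 = £13,370.

£13,370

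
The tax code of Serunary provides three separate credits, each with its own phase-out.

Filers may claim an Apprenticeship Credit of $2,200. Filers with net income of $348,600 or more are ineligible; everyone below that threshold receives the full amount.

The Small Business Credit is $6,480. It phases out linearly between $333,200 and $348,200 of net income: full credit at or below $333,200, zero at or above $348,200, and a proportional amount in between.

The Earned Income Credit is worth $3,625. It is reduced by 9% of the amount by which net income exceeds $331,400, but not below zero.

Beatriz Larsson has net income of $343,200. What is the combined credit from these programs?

Apprenticeship Credit: $343,200 is below the $348,600 cutoff, so the full $2,200 applies.
Small Business Credit: $343,200 is $10,000 into a $15,000 phase-out range, leaving 5,000/15,000 of the credit: $6,480 × 5,000/15,000 = $2,160.
Earned Income Credit: 9% of the $11,800 excess over $331,400 is $1,062; credit = $3,625 − $1,062 = $2,563.
Total: $2,200 + $2,160 + $2,563 = $6,923.

$6,923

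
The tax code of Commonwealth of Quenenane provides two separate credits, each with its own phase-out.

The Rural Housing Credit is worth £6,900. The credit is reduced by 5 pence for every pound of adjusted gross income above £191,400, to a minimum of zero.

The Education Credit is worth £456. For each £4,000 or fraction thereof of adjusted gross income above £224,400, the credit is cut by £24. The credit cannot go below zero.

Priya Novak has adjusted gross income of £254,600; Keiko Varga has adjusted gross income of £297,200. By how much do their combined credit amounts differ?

Priya (£254,600): Rural Housing Credit: 5% of the £63,200 excess over £191,400 is £3,160; credit = £6,900 − £3,160 = £3,740. Education Credit: income exceeds £224,400 by £30,200, which is 8 full-or-partial £4,000 increments; reduction = 8 × £24 = £192, leaving £264. total £3,740 + £264 = £4,004
Keiko (£297,200): Rural Housing Credit: 5% of the £105,800 excess over £191,400 is £5,290; credit = £6,900 − £5,290 = £1,610. Education Credit: income exceeds £224,400 by £72,800 → 19 increments × £24 = £456 ≥ base, so the credit is £0. total £1,610 + £0 = £1,610
Difference: |£4,004 − £1,610| = £2,394.

£2,394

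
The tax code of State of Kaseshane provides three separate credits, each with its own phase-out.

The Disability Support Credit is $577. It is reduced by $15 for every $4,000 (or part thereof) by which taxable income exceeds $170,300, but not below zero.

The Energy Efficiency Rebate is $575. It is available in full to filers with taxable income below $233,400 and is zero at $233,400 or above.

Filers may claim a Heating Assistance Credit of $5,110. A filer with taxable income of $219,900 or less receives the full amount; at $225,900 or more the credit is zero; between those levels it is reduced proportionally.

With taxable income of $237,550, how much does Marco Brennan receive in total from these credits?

$322

Disability Support Credit: income exceeds $170,300 by $67,250, which is 17 full-or-partial $4,000 increments; reduction = 17 × $15 = $255, leaving $322.
Energy Efficiency Rebate: $237,550 meets or exceeds the $233,400 cutoff, so the credit is $0.
Heating Assistance Credit: $237,550 is at or above $225,900, so the credit is $0.
Total: $322 + $0 + $0 = $322.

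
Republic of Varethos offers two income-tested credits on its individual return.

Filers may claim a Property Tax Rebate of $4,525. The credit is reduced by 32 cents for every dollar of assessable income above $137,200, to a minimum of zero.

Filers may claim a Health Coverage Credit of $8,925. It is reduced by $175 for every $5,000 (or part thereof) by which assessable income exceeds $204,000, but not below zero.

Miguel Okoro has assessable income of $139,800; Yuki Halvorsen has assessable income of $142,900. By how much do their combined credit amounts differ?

Miguel ($139,800): Property Tax Rebate: 32% of the $2,600 excess over $137,200 is $832; credit = $4,525 − $832 = $3,693. Health Coverage Credit: $139,800 is at or below the $204,000 threshold, so the full $8,925 applies. total $3,693 + $8,925 = $12,618
Yuki ($142,900): Property Tax Rebate: 32% of the $5,700 excess over $137,200 is $1,824; credit = $4,525 − $1,824 = $2,701. Health Coverage Credit: $142,900 is at or below the $204,000 threshold, so the full $8,925 applies. total $2,701 + $8,925 = $11,626
Difference: |$12,618 − $11,626| = $992.

$992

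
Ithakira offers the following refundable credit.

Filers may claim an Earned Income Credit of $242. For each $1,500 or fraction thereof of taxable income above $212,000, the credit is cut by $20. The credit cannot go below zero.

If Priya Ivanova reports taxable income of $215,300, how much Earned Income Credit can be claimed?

$182

Earned Income Credit: income exceeds $212,000 by $3,300, which is 3 full-or-partial $1,500 increments; reduction = 3 × $20 = $60, leaving $182.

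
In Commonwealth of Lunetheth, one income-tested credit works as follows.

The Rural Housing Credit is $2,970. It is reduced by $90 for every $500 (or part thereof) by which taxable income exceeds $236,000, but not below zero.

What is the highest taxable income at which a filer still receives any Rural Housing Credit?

$252,000

After 32 increments the reduction is 32 × $90 = $2,880, leaving $90; one more increment wipes it out. Increment 32 ends at excess 32 × $500 = $16,000, so the highest qualifying income is $236,000 + $16,000 = $252,000.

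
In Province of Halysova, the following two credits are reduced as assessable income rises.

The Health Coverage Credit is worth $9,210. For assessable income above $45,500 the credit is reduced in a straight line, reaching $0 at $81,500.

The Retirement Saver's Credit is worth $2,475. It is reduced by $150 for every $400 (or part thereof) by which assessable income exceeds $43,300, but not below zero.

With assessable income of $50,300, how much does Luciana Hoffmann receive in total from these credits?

$7,982

Health Coverage Credit: $50,300 is $4,800 into a $36,000 phase-out range, leaving 31,200/36,000 of the credit: $9,210 × 31,200/36,000 = $7,982.
Retirement Saver's Credit: income exceeds $43,300 by $7,000 → 18 increments × $150 = $2,700 ≥ base, so the credit is $0.
Total: $7,982 + $0 = $7,982.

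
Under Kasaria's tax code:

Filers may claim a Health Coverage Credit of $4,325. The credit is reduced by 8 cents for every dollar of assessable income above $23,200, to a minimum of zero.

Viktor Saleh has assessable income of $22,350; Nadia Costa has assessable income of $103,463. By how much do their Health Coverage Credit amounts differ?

Viktor ($22,350): Health Coverage Credit: $22,350 is at or below the $23,200 threshold, so the full $4,325 applies.
Nadia ($103,463): Health Coverage Credit: 8% of the $80,263 excess over $23,200 is $6,421.04 ≥ base, so the credit is $0.
Difference: |$4,325 − $0| = $4,325.

$4,325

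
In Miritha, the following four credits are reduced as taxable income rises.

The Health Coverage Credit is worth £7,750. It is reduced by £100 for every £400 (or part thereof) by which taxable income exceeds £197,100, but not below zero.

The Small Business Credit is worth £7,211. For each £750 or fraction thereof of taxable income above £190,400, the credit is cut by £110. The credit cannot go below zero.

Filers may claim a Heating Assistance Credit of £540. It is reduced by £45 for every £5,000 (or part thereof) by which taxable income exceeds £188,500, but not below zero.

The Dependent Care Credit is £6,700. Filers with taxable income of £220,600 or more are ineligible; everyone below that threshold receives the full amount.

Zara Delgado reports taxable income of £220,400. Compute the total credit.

Health Coverage Credit: income exceeds £197,100 by £23,300, which is 59 full-or-partial £400 increments; reduction = 59 × £100 = £5,900, leaving £1,850.
Small Business Credit: income exceeds £190,400 by £30,000, which is 40 full-or-partial £750 increments; reduction = 40 × £110 = £4,400, leaving £2,811.
Heating Assistance Credit: income exceeds £188,500 by £31,900, which is 7 full-or-partial £5,000 increments; reduction = 7 × £45 = £315, leaving £225.
Dependent Care Credit: £220,400 is below the £220,600 cutoff, so the full £6,700 applies.
Total: £1,850 + £2,811 + £225 + £6,700 = £11,586.

£11,586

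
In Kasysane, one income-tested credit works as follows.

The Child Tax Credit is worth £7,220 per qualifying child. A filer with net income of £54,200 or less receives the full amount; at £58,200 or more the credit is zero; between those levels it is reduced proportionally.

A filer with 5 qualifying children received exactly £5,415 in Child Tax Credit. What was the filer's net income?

Full credit = 5 × £7,220 = £36,100.
£5,415 is 5,415/36,100 of the full £36,100, so 30,685/36,100 of the £4,000 range has been used: income = £54,200 + £4,000 × 30,685/36,100 = £57,600.

£57,600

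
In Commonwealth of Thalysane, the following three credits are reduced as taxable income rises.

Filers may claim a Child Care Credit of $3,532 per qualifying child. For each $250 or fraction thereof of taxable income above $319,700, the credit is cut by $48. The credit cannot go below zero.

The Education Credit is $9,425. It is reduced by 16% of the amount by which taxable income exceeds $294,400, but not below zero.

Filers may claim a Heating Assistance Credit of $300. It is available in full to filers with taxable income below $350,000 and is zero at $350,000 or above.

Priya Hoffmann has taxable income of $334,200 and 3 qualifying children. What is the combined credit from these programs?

$11,169

Child Care Credit: base = 3 × $3,532 = $10,596. income exceeds $319,700 by $14,500, which is 58 full-or-partial $250 increments; reduction = 58 × $48 = $2,784, leaving $7,812.
Education Credit: 16% of the $39,800 excess over $294,400 is $6,368; credit = $9,425 − $6,368 = $3,057.
Heating Assistance Credit: $334,200 is below the $350,000 cutoff, so the full $300 applies.
Total: $7,812 + $3,057 + $300 = $11,169.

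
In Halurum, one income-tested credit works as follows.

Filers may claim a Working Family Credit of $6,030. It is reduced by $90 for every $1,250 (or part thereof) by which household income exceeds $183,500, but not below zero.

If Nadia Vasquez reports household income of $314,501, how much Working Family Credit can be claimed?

Working Family Credit: income exceeds $183,500 by $131,001 → 105 increments × $90 = $9,450 ≥ base, so the credit is $0.

$0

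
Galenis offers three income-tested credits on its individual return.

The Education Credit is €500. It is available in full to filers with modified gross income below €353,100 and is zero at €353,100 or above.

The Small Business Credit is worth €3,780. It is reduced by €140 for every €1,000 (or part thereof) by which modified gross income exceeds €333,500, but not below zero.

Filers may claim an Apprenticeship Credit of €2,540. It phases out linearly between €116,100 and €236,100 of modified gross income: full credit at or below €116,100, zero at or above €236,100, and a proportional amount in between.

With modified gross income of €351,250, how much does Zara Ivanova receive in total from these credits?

€1,760

Education Credit: €351,250 is below the €353,100 cutoff, so the full €500 applies.
Small Business Credit: income exceeds €333,500 by €17,750, which is 18 full-or-partial €1,000 increments; reduction = 18 × €140 = €2,520, leaving €1,260.
Apprenticeship Credit: €351,250 is at or above €236,100, so the credit is €0.
Total: €500 + €1,260 + €0 = €1,760.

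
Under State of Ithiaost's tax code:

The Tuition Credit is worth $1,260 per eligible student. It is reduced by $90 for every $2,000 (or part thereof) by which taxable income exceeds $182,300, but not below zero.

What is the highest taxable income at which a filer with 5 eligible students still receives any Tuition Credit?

Full credit = 5 × $1,260 = $6,300.
After 69 increments the reduction is 69 × $90 = $6,210, leaving $90; one more increment wipes it out. Increment 69 ends at excess 69 × $2,000 = $138,000, so the highest qualifying income is $182,300 + $138,000 = $320,300.

$320,300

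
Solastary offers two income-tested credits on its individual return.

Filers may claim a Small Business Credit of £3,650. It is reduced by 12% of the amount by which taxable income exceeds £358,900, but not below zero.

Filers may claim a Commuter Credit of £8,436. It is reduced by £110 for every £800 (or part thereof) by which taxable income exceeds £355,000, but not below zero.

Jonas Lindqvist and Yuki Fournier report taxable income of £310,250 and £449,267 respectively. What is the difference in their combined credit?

£12,086

Jonas (£310,250): Small Business Credit: £310,250 is at or below the £358,900 threshold, so the full £3,650 applies. Commuter Credit: £310,250 is at or below the £355,000 threshold, so the full £8,436 applies. total £3,650 + £8,436 = £12,086
Yuki (£449,267): Small Business Credit: 12% of the £90,367 excess over £358,900 is £10,844.04 ≥ base, so the credit is £0. Commuter Credit: income exceeds £355,000 by £94,267 → 118 increments × £110 = £12,980 ≥ base, so the credit is £0. total £0 + £0 = £0
Difference: |£12,086 − £0| = £12,086.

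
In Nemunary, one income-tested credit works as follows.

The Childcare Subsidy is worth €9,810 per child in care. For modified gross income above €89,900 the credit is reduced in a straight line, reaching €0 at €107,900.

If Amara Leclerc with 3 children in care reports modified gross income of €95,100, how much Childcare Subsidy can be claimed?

Childcare Subsidy: base = 3 × €9,810 = €29,430. €95,100 is €5,200 into a €18,000 phase-out range, leaving 12,800/18,000 of the credit: €29,430 × 12,800/18,000 = €20,928.

€20,928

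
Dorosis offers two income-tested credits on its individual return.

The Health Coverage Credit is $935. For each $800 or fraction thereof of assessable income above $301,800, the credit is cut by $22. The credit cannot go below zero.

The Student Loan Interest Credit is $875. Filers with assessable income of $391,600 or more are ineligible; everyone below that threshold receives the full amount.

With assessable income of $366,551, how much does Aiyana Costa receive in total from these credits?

$875

Health Coverage Credit: income exceeds $301,800 by $64,751 → 81 increments × $22 = $1,782 ≥ base, so the credit is $0.
Student Loan Interest Credit: $366,551 is below the $391,600 cutoff, so the full $875 applies.
Total: $0 + $875 = $875.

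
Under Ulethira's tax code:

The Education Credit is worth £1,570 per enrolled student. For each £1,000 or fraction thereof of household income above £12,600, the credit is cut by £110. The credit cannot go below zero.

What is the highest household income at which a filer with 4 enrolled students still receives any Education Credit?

Full credit = 4 × £1,570 = £6,280.
After 57 increments the reduction is 57 × £110 = £6,270, leaving £10; one more increment wipes it out. Increment 57 ends at excess 57 × £1,000 = £57,000, so the highest qualifying income is £12,600 + £57,000 = £69,600.

£69,600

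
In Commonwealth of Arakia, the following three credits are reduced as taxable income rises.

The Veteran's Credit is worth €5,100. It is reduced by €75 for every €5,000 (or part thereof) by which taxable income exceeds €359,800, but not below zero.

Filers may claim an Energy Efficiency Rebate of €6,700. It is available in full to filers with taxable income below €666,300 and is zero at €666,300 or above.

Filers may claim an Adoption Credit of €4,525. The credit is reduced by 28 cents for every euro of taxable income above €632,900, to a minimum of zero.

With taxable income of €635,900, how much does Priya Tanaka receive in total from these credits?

€11,285

Veteran's Credit: income exceeds €359,800 by €276,100, which is 56 full-or-partial €5,000 increments; reduction = 56 × €75 = €4,200, leaving €900.
Energy Efficiency Rebate: €635,900 is below the €666,300 cutoff, so the full €6,700 applies.
Adoption Credit: 28% of the €3,000 excess over €632,900 is €840; credit = €4,525 − €840 = €3,685.
Total: €900 + €6,700 + €3,685 = €11,285.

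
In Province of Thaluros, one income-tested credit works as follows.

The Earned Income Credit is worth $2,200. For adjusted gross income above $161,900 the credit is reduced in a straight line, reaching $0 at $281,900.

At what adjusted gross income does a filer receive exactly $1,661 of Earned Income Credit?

$1,661 is 1,661/2,200 of the full $2,200, so 539/2,200 of the $120,000 range has been used: income = $161,900 + $120,000 × 539/2,200 = $191,300.

$191,300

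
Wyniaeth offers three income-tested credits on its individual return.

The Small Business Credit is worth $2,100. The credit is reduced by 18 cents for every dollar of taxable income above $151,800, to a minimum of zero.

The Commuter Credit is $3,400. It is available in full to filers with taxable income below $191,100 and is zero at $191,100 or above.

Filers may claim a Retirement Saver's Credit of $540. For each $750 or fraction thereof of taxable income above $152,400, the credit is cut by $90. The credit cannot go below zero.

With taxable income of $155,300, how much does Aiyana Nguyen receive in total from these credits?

Small Business Credit: 18% of the $3,500 excess over $151,800 is $630; credit = $2,100 − $630 = $1,470.
Commuter Credit: $155,300 is below the $191,100 cutoff, so the full $3,400 applies.
Retirement Saver's Credit: income exceeds $152,400 by $2,900, which is 4 full-or-partial $750 increments; reduction = 4 × $90 = $360, leaving $180.
Total: $1,470 + $3,400 + $180 = $5,050.

$5,050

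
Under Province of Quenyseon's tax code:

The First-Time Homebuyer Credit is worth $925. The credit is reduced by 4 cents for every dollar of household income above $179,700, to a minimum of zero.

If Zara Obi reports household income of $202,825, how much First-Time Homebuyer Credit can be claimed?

$0

First-Time Homebuyer Credit: 4% of the $23,125 excess over $179,700 is $925 ≥ base, so the credit is $0.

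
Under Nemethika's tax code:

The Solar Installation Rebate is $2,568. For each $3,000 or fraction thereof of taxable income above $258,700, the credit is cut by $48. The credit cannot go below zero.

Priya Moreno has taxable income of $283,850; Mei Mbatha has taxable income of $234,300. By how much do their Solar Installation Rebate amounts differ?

$432

Priya ($283,850): Solar Installation Rebate: income exceeds $258,700 by $25,150, which is 9 full-or-partial $3,000 increments; reduction = 9 × $48 = $432, leaving $2,136.
Mei ($234,300): Solar Installation Rebate: $234,300 is at or below the $258,700 threshold, so the full $2,568 applies.
Difference: |$2,136 − $2,568| = $432.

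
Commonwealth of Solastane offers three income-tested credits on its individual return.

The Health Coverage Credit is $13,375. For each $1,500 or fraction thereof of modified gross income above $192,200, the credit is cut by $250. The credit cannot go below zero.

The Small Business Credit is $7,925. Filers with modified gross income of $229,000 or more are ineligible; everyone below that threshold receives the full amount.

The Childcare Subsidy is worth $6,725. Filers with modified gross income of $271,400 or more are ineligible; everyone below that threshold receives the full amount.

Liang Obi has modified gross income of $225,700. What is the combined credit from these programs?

$22,275

Health Coverage Credit: income exceeds $192,200 by $33,500, which is 23 full-or-partial $1,500 increments; reduction = 23 × $250 = $5,750, leaving $7,625.
Small Business Credit: $225,700 is below the $229,000 cutoff, so the full $7,925 applies.
Childcare Subsidy: $225,700 is below the $271,400 cutoff, so the full $6,725 applies.
Total: $7,625 + $7,925 + $6,725 = $22,275.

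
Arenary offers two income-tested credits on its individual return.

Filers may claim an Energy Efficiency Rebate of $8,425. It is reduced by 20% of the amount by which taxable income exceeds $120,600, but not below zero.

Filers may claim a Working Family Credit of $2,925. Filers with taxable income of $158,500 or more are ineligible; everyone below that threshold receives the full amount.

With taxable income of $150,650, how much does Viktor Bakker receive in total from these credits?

$5,340

Energy Efficiency Rebate: 20% of the $30,050 excess over $120,600 is $6,010; credit = $8,425 − $6,010 = $2,415.
Working Family Credit: $150,650 is below the $158,500 cutoff, so the full $2,925 applies.
Total: $2,415 + $2,925 = $5,340.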